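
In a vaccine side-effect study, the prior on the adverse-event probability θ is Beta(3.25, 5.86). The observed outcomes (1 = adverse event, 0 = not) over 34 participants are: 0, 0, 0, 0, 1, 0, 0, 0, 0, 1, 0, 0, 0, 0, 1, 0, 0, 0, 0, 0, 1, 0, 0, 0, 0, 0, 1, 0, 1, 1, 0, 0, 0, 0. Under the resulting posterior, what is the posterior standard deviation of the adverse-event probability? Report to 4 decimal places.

The Beta prior is conjugate to a Binomial/Bernoulli likelihood; the update adds successes to α and failures to β.
Posterior: Beta(α+k, β+n−k) = Beta(3.25+7, 5.86+27) = Beta(10.25, 32.86).
Var = αβ/((α+β)²(α+β+1)) = 10.25·32.86/(43.11²·44.11) = 0.00410864; SD = √0.00410864 = 0.0641.

0.0641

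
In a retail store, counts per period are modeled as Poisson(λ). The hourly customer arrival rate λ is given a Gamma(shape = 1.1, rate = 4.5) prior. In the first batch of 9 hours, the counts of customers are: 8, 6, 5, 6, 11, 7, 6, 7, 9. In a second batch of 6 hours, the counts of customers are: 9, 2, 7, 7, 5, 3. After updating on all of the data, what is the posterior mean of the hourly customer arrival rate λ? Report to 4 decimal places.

With a Gamma(shape α, rate β) prior, the Poisson likelihood is conjugate: the posterior is Gamma(α + ΣXᵢ, β + n).
Batch 1: sum of counts S = 65 over n = 9 hours.
After batch 1: Gamma(α+S, β+n) = Gamma(1.1+65, 4.5+9) = Gamma(66.1, 13.5).
Batch 2: sum of counts S = 33 over n = 6 hours.
After batch 2: Gamma(α+S, β+n) = Gamma(66.1+33, 13.5+6) = Gamma(99.1, 19.5).
Posterior mean = α/β = 99.1/19.5 = 5.0821.

5.0821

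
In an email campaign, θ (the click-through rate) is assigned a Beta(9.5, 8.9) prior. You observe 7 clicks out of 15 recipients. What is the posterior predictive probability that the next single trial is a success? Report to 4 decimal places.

The Beta prior is conjugate to a Binomial/Bernoulli likelihood; the update adds successes to α and failures to β.
Posterior: Beta(α+k, β+n−k) = Beta(9.5+7, 8.9+8) = Beta(16.5, 16.9).
For a single future Bernoulli trial, P(success | data) = α/(α+β) = 0.4940.

0.4940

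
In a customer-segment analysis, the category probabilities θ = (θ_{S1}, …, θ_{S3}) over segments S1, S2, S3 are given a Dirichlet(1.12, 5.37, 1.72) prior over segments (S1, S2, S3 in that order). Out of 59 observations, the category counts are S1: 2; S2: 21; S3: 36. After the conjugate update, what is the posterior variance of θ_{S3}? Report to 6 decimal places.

The Dirichlet prior is conjugate to the Multinomial likelihood: each posterior αⱼ = prior αⱼ + observed count nⱼ.
Posterior concentration: (3.12, 26.37, 37.72), total = 67.21.
Var[θ_j] = α_j(Σα−α_j)/((Σα)²(Σα+1)) = 37.72·29.49/(67.21²·68.21) = 0.003610.

0.003610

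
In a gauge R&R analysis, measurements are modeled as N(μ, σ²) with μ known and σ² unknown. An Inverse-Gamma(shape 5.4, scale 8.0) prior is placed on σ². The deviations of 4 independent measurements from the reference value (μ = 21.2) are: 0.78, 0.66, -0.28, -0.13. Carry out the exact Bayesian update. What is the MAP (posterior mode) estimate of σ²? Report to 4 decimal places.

With known mean μ and an Inverse-Gamma(α, β) prior on σ², the Normal likelihood is conjugate: posterior is Inv-Gamma(α + n/2, β + Σ(xᵢ−μ)²/2).
Σ(xᵢ−μ)² = (0.78)² + (0.66)² + (-0.28)² + (-0.13)² = 1.1393.
Posterior: Inv-Gamma(5.4 + 4/2, 8.0 + 1.1393/2) = Inv-Gamma(7.40, 8.56965).
Mode = β/(α+1) = 8.56965/8.40 = 1.0202.

1.0202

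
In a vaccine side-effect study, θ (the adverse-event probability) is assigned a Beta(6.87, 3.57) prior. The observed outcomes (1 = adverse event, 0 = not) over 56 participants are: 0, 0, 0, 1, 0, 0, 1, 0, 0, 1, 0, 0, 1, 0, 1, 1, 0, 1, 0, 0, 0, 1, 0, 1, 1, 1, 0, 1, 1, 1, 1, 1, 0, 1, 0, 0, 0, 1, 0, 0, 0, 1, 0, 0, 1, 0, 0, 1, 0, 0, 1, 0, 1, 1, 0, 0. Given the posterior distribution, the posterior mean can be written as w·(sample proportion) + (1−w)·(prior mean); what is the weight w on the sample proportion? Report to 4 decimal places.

The Beta prior is conjugate to a Binomial/Bernoulli likelihood; the update adds successes to α and failures to β.
Posterior mean = (α₀+k)/(α₀+β₀+n) = [n/(α₀+β₀+n)]·(k/n) + [(α₀+β₀)/(α₀+β₀+n)]·α₀/(α₀+β₀), so only n and the prior enter the weight.
The weight on the data is w = n/(α₀+β₀+n) = 56/(6.87+3.57+56) = 56/66.44 = 0.8429.

0.8429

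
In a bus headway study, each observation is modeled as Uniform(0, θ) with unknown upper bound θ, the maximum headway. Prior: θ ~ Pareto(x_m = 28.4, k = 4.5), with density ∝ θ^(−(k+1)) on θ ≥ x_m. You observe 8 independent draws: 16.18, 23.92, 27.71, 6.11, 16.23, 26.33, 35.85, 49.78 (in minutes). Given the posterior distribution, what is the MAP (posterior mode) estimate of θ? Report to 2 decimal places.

A Pareto(scale x_m, shape k) prior on the upper bound θ of Uniform(0, θ) is conjugate: posterior is Pareto(max(x_m, max xᵢ), k + n).
Sample maximum = 49.78; prior scale x_m = 28.4 → posterior scale = max = 49.78.
Posterior shape = 4.5 + 8 = 12.5.
The Pareto density is decreasing on [x_m, ∞), so the mode is x_m = 49.78.

49.78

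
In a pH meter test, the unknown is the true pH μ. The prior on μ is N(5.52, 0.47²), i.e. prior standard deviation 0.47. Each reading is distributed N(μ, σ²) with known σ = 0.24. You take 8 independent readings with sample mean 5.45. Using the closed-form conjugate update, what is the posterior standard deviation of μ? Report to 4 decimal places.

0.0835

For Normal data with known variance σ², a Normal(μ₀, σ₀²) prior on μ is conjugate. Posterior precision = 1/σ₀² + n/σ²; posterior mean is the precision-weighted average of μ₀ and x̄.
σ₀² = 0.47² = 0.2209, σ² = 0.24² = 0.0576; σ² + n·σ₀² = 0.0576 + 8·0.2209 = 1.8248.
Posterior precision = 1/σ₀² + n/σ² = 1/0.2209 + 8/0.0576 = (σ² + n·σ₀²)/(σ₀²σ²) = 1.8248/(0.2209·0.0576); posterior variance σₙ² = σ₀²σ²/(σ² + n·σ₀²) = 0.2209·0.0576/1.8248 = 0.006973.
Posterior SD = √σₙ² = √(0.2209·0.0576/1.8248) = 0.0835.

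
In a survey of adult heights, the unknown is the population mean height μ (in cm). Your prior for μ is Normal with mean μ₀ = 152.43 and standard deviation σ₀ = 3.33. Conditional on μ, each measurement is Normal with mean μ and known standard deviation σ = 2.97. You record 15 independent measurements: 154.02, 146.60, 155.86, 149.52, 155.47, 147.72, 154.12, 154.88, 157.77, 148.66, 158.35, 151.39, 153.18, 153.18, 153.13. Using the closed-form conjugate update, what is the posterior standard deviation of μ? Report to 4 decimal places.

For Normal data with known variance σ², a Normal(μ₀, σ₀²) prior on μ is conjugate. Posterior precision = 1/σ₀² + n/σ²; posterior mean is the precision-weighted average of μ₀ and x̄.
σ₀² = 3.33² = 11.0889, σ² = 2.97² = 8.8209; σ² + n·σ₀² = 8.8209 + 15·11.0889 = 175.1544.
Posterior precision = 1/σ₀² + n/σ² = 1/11.0889 + 15/8.8209 = (σ² + n·σ₀²)/(σ₀²σ²) = 175.1544/(11.0889·8.8209); posterior variance σₙ² = σ₀²σ²/(σ² + n·σ₀²) = 11.0889·8.8209/175.1544 = 0.558445.
Posterior SD = √σₙ² = √(11.0889·8.8209/175.1544) = 0.7473.

0.7473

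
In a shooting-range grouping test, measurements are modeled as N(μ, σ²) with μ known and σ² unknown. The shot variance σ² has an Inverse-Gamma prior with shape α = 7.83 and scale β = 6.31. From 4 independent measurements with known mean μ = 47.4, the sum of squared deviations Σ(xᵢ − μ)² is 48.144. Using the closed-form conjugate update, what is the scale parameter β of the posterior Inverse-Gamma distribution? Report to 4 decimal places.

30.3820

With known mean μ and an Inverse-Gamma(α, β) prior on σ², the Normal likelihood is conjugate: posterior is Inv-Gamma(α + n/2, β + Σ(xᵢ−μ)²/2).
Posterior: Inv-Gamma(7.83 + 4/2, 6.31 + 48.144/2) = Inv-Gamma(9.83, 30.3820).
Posterior β = 30.3820.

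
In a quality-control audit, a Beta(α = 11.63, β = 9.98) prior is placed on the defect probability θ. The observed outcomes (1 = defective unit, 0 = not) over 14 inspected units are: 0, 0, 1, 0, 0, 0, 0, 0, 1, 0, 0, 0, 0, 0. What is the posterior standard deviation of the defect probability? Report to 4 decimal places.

The Beta prior is conjugate to a Binomial/Bernoulli likelihood; the update adds successes to α and failures to β.
Posterior: Beta(α+k, β+n−k) = Beta(11.63+2, 9.98+12) = Beta(13.63, 21.98).
Var = αβ/((α+β)²(α+β+1)) = 13.63·21.98/(35.61²·36.61) = 0.00645327; SD = √0.00645327 = 0.0803.

0.0803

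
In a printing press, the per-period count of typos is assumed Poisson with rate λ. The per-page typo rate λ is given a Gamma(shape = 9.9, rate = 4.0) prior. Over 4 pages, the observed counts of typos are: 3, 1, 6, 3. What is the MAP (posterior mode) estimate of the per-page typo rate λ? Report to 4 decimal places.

With a Gamma(shape α, rate β) prior, the Poisson likelihood is conjugate: the posterior is Gamma(α + ΣXᵢ, β + n).
Sum of counts S = 13 over n = 4 pages.
Posterior: Gamma(α+S, β+n) = Gamma(9.9+13, 4.0+4) = Gamma(22.9, 8.0).
Mode of Gamma(α,β) for α≥1 is (α−1)/β = 21.9/8.0 = 2.7375.

2.7375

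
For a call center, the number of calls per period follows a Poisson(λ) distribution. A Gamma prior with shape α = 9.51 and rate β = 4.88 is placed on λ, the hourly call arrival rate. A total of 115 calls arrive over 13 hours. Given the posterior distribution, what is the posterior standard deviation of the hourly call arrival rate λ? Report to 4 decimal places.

With a Gamma(shape α, rate β) prior, the Poisson likelihood is conjugate: the posterior is Gamma(α + ΣXᵢ, β + n).
Posterior: Gamma(α+S, β+n) = Gamma(9.51+115, 4.88+13) = Gamma(124.51, 17.88).
SD = √α/β = √124.51/17.88 = 0.6241.

0.6241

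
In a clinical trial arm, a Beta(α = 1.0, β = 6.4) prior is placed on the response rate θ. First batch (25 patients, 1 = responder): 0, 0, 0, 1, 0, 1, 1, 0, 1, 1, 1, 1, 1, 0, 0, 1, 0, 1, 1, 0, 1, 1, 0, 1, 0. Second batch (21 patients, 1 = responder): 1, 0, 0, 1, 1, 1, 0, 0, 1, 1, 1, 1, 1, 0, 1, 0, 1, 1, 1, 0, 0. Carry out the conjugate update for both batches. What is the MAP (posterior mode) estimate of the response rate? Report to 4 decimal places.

The Beta prior is conjugate to a Binomial/Bernoulli likelihood; the update adds successes to α and failures to β.
After batch 1: Beta(1.0+14, 6.4+11) = Beta(15.0, 17.4).
After batch 2: Beta(15.0+13, 17.4+8) = Beta(28.0, 25.4).
Mode of Beta(a,b) for a,b>1 is (a−1)/(a+b−2) = 27.0/51.4 = 0.5253.

0.5253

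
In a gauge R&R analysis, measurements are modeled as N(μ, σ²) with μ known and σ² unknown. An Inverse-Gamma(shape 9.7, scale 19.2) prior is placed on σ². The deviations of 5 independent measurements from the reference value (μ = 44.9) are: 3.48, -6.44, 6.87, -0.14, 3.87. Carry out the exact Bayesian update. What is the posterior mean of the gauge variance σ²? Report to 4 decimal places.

With known mean μ and an Inverse-Gamma(α, β) prior on σ², the Normal likelihood is conjugate: posterior is Inv-Gamma(α + n/2, β + Σ(xᵢ−μ)²/2).
Σ(xᵢ−μ)² = (3.48)² + (-6.44)² + (6.87)² + (-0.14)² + (3.87)² = 115.7774.
Posterior: Inv-Gamma(9.7 + 5/2, 19.2 + 115.7774/2) = Inv-Gamma(12.20, 77.08870).
E[σ²|data] = β/(α−1) = 77.08870/11.20 = 6.8829.

6.8829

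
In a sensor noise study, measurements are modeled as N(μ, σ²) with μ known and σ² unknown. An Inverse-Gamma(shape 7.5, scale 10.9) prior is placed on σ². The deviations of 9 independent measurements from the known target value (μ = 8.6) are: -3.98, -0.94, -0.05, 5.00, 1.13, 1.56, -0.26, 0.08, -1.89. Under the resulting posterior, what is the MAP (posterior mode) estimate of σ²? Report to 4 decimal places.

2.7263

With known mean μ and an Inverse-Gamma(α, β) prior on σ², the Normal likelihood is conjugate: posterior is Inv-Gamma(α + n/2, β + Σ(xᵢ−μ)²/2).
Σ(xᵢ−μ)² = (-3.98)² + (-0.94)² + (-0.05)² + (5.00)² + (1.13)² + (1.56)² + (-0.26)² + (0.08)² + (-1.89)² = 49.0831.
Posterior: Inv-Gamma(7.5 + 9/2, 10.9 + 49.0831/2) = Inv-Gamma(12.00, 35.44155).
Mode = β/(α+1) = 35.44155/13.00 = 2.7263.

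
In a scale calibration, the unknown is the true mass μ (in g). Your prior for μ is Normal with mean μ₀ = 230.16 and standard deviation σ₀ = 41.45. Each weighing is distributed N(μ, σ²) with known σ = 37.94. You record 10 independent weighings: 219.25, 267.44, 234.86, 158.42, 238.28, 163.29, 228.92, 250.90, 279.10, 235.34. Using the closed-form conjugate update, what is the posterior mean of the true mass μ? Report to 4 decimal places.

227.7794

For Normal data with known variance σ², a Normal(μ₀, σ₀²) prior on μ is conjugate. Posterior precision = 1/σ₀² + n/σ²; posterior mean is the precision-weighted average of μ₀ and x̄.
Σxᵢ = 219.25 + 267.44 + 234.86 + 158.42 + 238.28 + 163.29 + 228.92 + 250.90 + 279.10 + 235.34 = 2275.8, so n·x̄ = 2275.8.
σ₀² = 41.45² = 1718.1025, σ² = 37.94² = 1439.4436; σ² + n·σ₀² = 1439.4436 + 10·1718.1025 = 18620.4686.
Posterior mean = (μ₀/σ₀² + n·x̄/σ²)/(1/σ₀² + n/σ²) = (σ²·μ₀ + σ₀²·n·x̄)/(σ² + n·σ₀²) = (1439.4436·230.16 + 1718.1025·2275.8)/18620.4686 = 4241360.008476/18620.4686 = 227.7794.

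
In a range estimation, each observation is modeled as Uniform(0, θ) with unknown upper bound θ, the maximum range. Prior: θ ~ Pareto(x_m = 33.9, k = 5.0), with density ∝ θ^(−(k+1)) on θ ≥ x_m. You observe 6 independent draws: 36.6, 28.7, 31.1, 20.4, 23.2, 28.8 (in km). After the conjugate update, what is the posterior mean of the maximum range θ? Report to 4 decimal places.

A Pareto(scale x_m, shape k) prior on the upper bound θ of Uniform(0, θ) is conjugate: posterior is Pareto(max(x_m, max xᵢ), k + n).
Sample maximum = 36.6; prior scale x_m = 33.9 → posterior scale = max = 36.6.
Posterior shape = 5.0 + 6 = 11.0.
E[θ|data] = k·x_m/(k−1) = 11.0·36.6/10.0 = 40.2600.

40.2600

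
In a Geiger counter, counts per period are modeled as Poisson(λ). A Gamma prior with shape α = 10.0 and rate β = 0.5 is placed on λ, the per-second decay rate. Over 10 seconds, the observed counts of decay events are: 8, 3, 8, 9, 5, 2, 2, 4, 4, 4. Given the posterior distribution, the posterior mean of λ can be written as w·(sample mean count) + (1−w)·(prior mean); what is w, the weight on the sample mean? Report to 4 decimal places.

With a Gamma(shape α, rate β) prior, the Poisson likelihood is conjugate: the posterior is Gamma(α + ΣXᵢ, β + n).
Posterior mean = (α₀+S)/(β₀+n) = [n/(β₀+n)]·(S/n) + [β₀/(β₀+n)]·(α₀/β₀), so only n and β₀ enter the weight.
Weight on data w = n/(β₀+n) = 10/(0.5+10) = 10/10.5 = 0.9524.

0.9524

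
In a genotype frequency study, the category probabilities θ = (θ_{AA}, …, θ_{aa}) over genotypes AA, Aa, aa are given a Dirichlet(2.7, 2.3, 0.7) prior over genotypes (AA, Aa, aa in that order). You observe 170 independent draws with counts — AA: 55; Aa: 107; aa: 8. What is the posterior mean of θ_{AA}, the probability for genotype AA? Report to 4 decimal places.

The Dirichlet prior is conjugate to the Multinomial likelihood: each posterior αⱼ = prior αⱼ + observed count nⱼ.
Posterior concentration: (57.7, 109.3, 8.7), total = 175.7.
E[θ_{AA}|data] = α_{AA}/Σα = 57.7/175.7 = 0.3284.

0.3284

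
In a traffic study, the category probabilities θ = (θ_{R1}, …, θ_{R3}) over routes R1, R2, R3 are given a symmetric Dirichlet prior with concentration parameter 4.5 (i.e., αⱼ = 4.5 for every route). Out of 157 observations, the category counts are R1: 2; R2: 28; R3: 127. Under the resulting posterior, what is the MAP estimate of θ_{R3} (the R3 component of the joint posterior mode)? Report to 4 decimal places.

The Dirichlet prior is conjugate to the Multinomial likelihood: each posterior αⱼ = prior αⱼ + observed count nⱼ.
Posterior concentration: (6.5, 32.5, 131.5), total = 170.5.
Joint mode component: (α_{R3}−1)/(Σα−K) = 130.5/167.5 = 0.7791.

0.7791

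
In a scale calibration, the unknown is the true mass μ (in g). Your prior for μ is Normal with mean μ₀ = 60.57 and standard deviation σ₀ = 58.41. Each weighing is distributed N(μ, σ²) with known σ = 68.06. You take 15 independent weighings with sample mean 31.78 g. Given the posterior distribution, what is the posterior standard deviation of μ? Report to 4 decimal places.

For Normal data with known variance σ², a Normal(μ₀, σ₀²) prior on μ is conjugate. Posterior precision = 1/σ₀² + n/σ²; posterior mean is the precision-weighted average of μ₀ and x̄.
σ₀² = 58.41² = 3411.7281, σ² = 68.06² = 4632.1636; σ² + n·σ₀² = 4632.1636 + 15·3411.7281 = 55808.0851.
Posterior precision = 1/σ₀² + n/σ² = 1/3411.7281 + 15/4632.1636 = (σ² + n·σ₀²)/(σ₀²σ²) = 55808.0851/(3411.7281·4632.1636); posterior variance σₙ² = σ₀²σ²/(σ² + n·σ₀²) = 3411.7281·4632.1636/55808.0851 = 283.179089.
Posterior SD = √σₙ² = √(3411.7281·4632.1636/55808.0851) = 16.8279.

16.8279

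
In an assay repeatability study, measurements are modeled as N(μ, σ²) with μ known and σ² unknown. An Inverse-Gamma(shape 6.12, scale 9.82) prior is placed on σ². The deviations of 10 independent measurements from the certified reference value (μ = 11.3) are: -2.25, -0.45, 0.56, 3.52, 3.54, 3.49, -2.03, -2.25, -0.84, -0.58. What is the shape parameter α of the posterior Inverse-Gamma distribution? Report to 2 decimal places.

11.12

With known mean μ and an Inverse-Gamma(α, β) prior on σ², the Normal likelihood is conjugate: posterior is Inv-Gamma(α + n/2, β + Σ(xᵢ−μ)²/2).
Σ(xᵢ−μ)² = (-2.25)² + (-0.45)² + (0.56)² + (3.52)² + (3.54)² + (3.49)² + (-2.03)² + (-2.25)² + (-0.84)² + (-0.58)² = 52.9061.
Posterior: Inv-Gamma(6.12 + 10/2, 9.82 + 52.9061/2) = Inv-Gamma(11.12, 36.27305).
Posterior α = 11.12.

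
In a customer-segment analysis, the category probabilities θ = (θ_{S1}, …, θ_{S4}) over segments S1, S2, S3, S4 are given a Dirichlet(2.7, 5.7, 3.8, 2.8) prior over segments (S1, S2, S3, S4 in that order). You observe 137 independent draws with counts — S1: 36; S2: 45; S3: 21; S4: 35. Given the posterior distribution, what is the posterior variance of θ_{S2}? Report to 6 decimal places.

The Dirichlet prior is conjugate to the Multinomial likelihood: each posterior αⱼ = prior αⱼ + observed count nⱼ.
Posterior concentration: (38.7, 50.7, 24.8, 37.8), total = 152.0.
Var[θ_j] = α_j(Σα−α_j)/((Σα)²(Σα+1)) = 50.7·101.3/(152.0²·153.0) = 0.001453.

0.001453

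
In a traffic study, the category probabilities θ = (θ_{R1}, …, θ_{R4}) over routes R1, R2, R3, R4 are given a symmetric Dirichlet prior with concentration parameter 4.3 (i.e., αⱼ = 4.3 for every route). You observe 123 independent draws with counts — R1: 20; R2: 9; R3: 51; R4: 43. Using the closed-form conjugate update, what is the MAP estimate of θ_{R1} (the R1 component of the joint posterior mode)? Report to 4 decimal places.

The Dirichlet prior is conjugate to the Multinomial likelihood: each posterior αⱼ = prior αⱼ + observed count nⱼ.
Posterior concentration: (24.3, 13.3, 55.3, 47.3), total = 140.2.
Joint mode component: (α_{R1}−1)/(Σα−K) = 23.3/136.2 = 0.1711.

0.1711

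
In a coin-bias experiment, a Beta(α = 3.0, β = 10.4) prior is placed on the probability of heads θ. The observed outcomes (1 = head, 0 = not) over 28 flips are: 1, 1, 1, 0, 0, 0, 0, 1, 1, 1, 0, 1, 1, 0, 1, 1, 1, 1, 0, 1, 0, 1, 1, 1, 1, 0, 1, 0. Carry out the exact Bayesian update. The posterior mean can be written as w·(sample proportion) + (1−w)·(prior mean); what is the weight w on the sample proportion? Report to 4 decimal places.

0.6763

The Beta prior is conjugate to a Binomial/Bernoulli likelihood; the update adds successes to α and failures to β.
Posterior mean = (α₀+k)/(α₀+β₀+n) = [n/(α₀+β₀+n)]·(k/n) + [(α₀+β₀)/(α₀+β₀+n)]·α₀/(α₀+β₀), so only n and the prior enter the weight.
The weight on the data is w = n/(α₀+β₀+n) = 28/(3.0+10.4+28) = 28/41.4 = 0.6763.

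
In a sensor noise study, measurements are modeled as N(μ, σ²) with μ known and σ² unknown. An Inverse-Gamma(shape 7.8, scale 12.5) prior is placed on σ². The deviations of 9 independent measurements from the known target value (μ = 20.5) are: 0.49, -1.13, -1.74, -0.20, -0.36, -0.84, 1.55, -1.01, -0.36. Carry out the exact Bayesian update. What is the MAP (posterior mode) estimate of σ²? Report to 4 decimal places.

With known mean μ and an Inverse-Gamma(α, β) prior on σ², the Normal likelihood is conjugate: posterior is Inv-Gamma(α + n/2, β + Σ(xᵢ−μ)²/2).
Σ(xᵢ−μ)² = (0.49)² + (-1.13)² + (-1.74)² + (-0.20)² + (-0.36)² + (-0.84)² + (1.55)² + (-1.01)² + (-0.36)² = 8.9720.
Posterior: Inv-Gamma(7.8 + 9/2, 12.5 + 8.9720/2) = Inv-Gamma(12.30, 16.98600).
Mode = β/(α+1) = 16.98600/13.30 = 1.2771.

1.2771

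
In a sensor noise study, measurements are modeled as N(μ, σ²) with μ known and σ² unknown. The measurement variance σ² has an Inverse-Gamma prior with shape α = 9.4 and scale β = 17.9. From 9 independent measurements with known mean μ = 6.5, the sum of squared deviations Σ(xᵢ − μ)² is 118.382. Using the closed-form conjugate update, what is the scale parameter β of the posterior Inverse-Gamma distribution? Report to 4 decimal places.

77.0910

With known mean μ and an Inverse-Gamma(α, β) prior on σ², the Normal likelihood is conjugate: posterior is Inv-Gamma(α + n/2, β + Σ(xᵢ−μ)²/2).
Posterior: Inv-Gamma(9.4 + 9/2, 17.9 + 118.382/2) = Inv-Gamma(13.90, 77.0910).
Posterior β = 77.0910.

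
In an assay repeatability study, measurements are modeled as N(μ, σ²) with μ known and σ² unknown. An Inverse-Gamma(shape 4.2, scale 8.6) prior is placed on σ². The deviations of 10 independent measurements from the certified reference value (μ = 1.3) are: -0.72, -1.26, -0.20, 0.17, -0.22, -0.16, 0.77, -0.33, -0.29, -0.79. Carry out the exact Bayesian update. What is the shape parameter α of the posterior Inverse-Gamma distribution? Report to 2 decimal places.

With known mean μ and an Inverse-Gamma(α, β) prior on σ², the Normal likelihood is conjugate: posterior is Inv-Gamma(α + n/2, β + Σ(xᵢ−μ)²/2).
Σ(xᵢ−μ)² = (-0.72)² + (-1.26)² + (-0.20)² + (0.17)² + (-0.22)² + (-0.16)² + (0.77)² + (-0.33)² + (-0.29)² + (-0.79)² = 3.6589.
Posterior: Inv-Gamma(4.2 + 10/2, 8.6 + 3.6589/2) = Inv-Gamma(9.20, 10.42945).
Posterior α = 9.20.

9.20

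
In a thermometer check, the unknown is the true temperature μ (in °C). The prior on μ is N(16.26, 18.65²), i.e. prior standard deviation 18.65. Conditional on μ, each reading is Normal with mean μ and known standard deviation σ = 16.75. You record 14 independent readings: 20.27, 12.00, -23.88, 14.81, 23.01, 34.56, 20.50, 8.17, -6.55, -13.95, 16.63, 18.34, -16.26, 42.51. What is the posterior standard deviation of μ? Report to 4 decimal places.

For Normal data with known variance σ², a Normal(μ₀, σ₀²) prior on μ is conjugate. Posterior precision = 1/σ₀² + n/σ²; posterior mean is the precision-weighted average of μ₀ and x̄.
σ₀² = 18.65² = 347.8225, σ² = 16.75² = 280.5625; σ² + n·σ₀² = 280.5625 + 14·347.8225 = 5150.0775.
Posterior precision = 1/σ₀² + n/σ² = 1/347.8225 + 14/280.5625 = (σ² + n·σ₀²)/(σ₀²σ²) = 5150.0775/(347.8225·280.5625); posterior variance σₙ² = σ₀²σ²/(σ² + n·σ₀²) = 347.8225·280.5625/5150.0775 = 18.948443.
Posterior SD = √σₙ² = √(347.8225·280.5625/5150.0775) = 4.3530.

4.3530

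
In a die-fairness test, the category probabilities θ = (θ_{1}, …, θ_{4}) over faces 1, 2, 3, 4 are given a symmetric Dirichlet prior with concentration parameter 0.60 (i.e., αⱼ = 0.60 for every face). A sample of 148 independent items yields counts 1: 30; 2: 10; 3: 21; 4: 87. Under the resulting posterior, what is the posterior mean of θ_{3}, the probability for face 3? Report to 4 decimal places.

The Dirichlet prior is conjugate to the Multinomial likelihood: each posterior αⱼ = prior αⱼ + observed count nⱼ.
Posterior concentration: (30.60, 10.60, 21.60, 87.60), total = 150.40.
E[θ_{3}|data] = α_{3}/Σα = 21.60/150.40 = 0.1436.

0.1436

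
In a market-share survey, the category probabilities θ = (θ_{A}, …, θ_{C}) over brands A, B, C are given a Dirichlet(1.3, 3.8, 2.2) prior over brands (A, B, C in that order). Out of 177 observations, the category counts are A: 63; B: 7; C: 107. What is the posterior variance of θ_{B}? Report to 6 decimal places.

The Dirichlet prior is conjugate to the Multinomial likelihood: each posterior αⱼ = prior αⱼ + observed count nⱼ.
Posterior concentration: (64.3, 10.8, 109.2), total = 184.3.
Var[θ_j] = α_j(Σα−α_j)/((Σα)²(Σα+1)) = 10.8·173.5/(184.3²·185.3) = 0.000298.

0.000298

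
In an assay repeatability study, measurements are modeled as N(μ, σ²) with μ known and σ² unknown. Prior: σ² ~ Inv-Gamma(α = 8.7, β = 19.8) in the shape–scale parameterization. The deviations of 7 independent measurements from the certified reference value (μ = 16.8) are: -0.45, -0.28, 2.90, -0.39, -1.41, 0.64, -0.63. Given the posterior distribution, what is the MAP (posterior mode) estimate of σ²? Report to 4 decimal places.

1.9408

With known mean μ and an Inverse-Gamma(α, β) prior on σ², the Normal likelihood is conjugate: posterior is Inv-Gamma(α + n/2, β + Σ(xᵢ−μ)²/2).
Σ(xᵢ−μ)² = (-0.45)² + (-0.28)² + (2.90)² + (-0.39)² + (-1.41)² + (0.64)² + (-0.63)² = 11.6376.
Posterior: Inv-Gamma(8.7 + 7/2, 19.8 + 11.6376/2) = Inv-Gamma(12.20, 25.61880).
Mode = β/(α+1) = 25.61880/13.20 = 1.9408.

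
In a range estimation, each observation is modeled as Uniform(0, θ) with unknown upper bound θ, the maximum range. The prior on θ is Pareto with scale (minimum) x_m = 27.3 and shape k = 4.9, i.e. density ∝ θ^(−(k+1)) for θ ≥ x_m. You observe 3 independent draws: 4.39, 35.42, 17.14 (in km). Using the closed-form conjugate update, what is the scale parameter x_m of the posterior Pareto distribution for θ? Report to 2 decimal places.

A Pareto(scale x_m, shape k) prior on the upper bound θ of Uniform(0, θ) is conjugate: posterior is Pareto(max(x_m, max xᵢ), k + n).
Sample maximum = 35.42; prior scale x_m = 27.3 → posterior scale = max = 35.42.
Posterior shape = 4.9 + 3 = 7.9.
Posterior scale x_m = 35.42.

35.42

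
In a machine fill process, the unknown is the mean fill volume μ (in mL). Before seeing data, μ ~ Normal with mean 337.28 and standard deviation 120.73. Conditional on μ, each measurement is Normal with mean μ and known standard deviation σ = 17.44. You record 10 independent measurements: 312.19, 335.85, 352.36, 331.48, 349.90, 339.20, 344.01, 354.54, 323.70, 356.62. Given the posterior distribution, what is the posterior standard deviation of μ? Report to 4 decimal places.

5.5093

For Normal data with known variance σ², a Normal(μ₀, σ₀²) prior on μ is conjugate. Posterior precision = 1/σ₀² + n/σ²; posterior mean is the precision-weighted average of μ₀ and x̄.
σ₀² = 120.73² = 14575.7329, σ² = 17.44² = 304.1536; σ² + n·σ₀² = 304.1536 + 10·14575.7329 = 146061.4826.
Posterior precision = 1/σ₀² + n/σ² = 1/14575.7329 + 10/304.1536 = (σ² + n·σ₀²)/(σ₀²σ²) = 146061.4826/(14575.7329·304.1536); posterior variance σₙ² = σ₀²σ²/(σ² + n·σ₀²) = 14575.7329·304.1536/146061.4826 = 30.352024.
Posterior SD = √σₙ² = √(14575.7329·304.1536/146061.4826) = 5.5093.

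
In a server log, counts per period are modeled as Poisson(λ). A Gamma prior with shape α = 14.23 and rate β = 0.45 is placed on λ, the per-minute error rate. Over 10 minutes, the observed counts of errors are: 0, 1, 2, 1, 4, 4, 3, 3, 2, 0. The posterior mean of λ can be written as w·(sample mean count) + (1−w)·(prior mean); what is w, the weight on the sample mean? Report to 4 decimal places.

0.9569

With a Gamma(shape α, rate β) prior, the Poisson likelihood is conjugate: the posterior is Gamma(α + ΣXᵢ, β + n).
Posterior mean = (α₀+S)/(β₀+n) = [n/(β₀+n)]·(S/n) + [β₀/(β₀+n)]·(α₀/β₀), so only n and β₀ enter the weight.
Weight on data w = n/(β₀+n) = 10/(0.45+10) = 10/10.45 = 0.9569.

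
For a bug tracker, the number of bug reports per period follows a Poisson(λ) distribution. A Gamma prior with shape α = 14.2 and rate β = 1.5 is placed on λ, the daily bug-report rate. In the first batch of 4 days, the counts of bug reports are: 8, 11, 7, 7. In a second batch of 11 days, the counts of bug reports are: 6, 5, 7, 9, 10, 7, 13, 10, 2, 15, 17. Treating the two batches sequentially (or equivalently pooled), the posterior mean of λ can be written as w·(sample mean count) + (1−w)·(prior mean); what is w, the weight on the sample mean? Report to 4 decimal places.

With a Gamma(shape α, rate β) prior, the Poisson likelihood is conjugate: the posterior is Gamma(α + ΣXᵢ, β + n).
Total number of days: n = 4 + 11 = 15.
Posterior mean = (α₀+S)/(β₀+n) = [n/(β₀+n)]·(S/n) + [β₀/(β₀+n)]·(α₀/β₀), so only n and β₀ enter the weight.
Weight on data w = n/(β₀+n) = 15/(1.5+15) = 15/16.5 = 0.9091.

0.9091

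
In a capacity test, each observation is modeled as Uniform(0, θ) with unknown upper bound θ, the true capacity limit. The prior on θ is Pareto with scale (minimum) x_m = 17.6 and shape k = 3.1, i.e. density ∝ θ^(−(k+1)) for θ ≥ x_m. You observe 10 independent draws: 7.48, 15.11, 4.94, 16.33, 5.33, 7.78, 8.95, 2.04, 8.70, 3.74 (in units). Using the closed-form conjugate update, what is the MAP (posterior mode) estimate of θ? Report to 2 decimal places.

A Pareto(scale x_m, shape k) prior on the upper bound θ of Uniform(0, θ) is conjugate: posterior is Pareto(max(x_m, max xᵢ), k + n).
Sample maximum = 16.33; prior scale x_m = 17.6 → posterior scale = max = 17.60.
Posterior shape = 3.1 + 10 = 13.1.
The Pareto density is decreasing on [x_m, ∞), so the mode is x_m = 17.60.

17.60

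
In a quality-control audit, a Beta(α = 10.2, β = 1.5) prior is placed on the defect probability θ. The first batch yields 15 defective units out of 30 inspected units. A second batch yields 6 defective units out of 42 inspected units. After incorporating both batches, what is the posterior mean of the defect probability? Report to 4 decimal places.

0.3728

The Beta prior is conjugate to a Binomial/Bernoulli likelihood; the update adds successes to α and failures to β.
After batch 1: Beta(10.2+15, 1.5+15) = Beta(25.2, 16.5).
After batch 2: Beta(25.2+6, 16.5+36) = Beta(31.2, 52.5).
Posterior mean = α/(α+β) = 31.2/83.7 = 0.3728.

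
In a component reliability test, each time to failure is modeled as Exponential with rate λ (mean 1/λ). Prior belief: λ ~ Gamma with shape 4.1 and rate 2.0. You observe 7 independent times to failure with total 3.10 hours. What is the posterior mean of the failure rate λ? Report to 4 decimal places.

2.1765

With a Gamma(shape α, rate β) prior on the exponential rate λ, the posterior after n observations with total T = Σxᵢ is Gamma(α+n, β+T).
Posterior: Gamma(4.1+7, 2.0+3.10) = Gamma(11.1, 5.10).
Posterior mean of λ = α/β = 11.1/5.10 = 2.1765.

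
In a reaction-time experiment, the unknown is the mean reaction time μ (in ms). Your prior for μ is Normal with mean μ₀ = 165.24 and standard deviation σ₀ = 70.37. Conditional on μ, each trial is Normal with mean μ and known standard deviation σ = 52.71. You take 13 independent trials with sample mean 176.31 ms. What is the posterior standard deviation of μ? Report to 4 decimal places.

14.3135

For Normal data with known variance σ², a Normal(μ₀, σ₀²) prior on μ is conjugate. Posterior precision = 1/σ₀² + n/σ²; posterior mean is the precision-weighted average of μ₀ and x̄.
σ₀² = 70.37² = 4951.9369, σ² = 52.71² = 2778.3441; σ² + n·σ₀² = 2778.3441 + 13·4951.9369 = 67153.5238.
Posterior precision = 1/σ₀² + n/σ² = 1/4951.9369 + 13/2778.3441 = (σ² + n·σ₀²)/(σ₀²σ²) = 67153.5238/(4951.9369·2778.3441); posterior variance σₙ² = σ₀²σ²/(σ² + n·σ₀²) = 4951.9369·2778.3441/67153.5238 = 204.876586.
Posterior SD = √σₙ² = √(4951.9369·2778.3441/67153.5238) = 14.3135.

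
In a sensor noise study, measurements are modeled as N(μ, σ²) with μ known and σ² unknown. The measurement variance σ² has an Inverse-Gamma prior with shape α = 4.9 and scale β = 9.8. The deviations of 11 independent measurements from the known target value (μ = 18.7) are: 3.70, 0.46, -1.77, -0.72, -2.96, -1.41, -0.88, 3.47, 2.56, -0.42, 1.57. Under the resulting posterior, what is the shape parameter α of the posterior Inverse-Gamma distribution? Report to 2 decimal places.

10.40

With known mean μ and an Inverse-Gamma(α, β) prior on σ², the Normal likelihood is conjugate: posterior is Inv-Gamma(α + n/2, β + Σ(xᵢ−μ)²/2).
Σ(xᵢ−μ)² = (3.70)² + (0.46)² + (-1.77)² + (-0.72)² + (-2.96)² + (-1.41)² + (-0.88)² + (3.47)² + (2.56)² + (-0.42)² + (1.57)² = 50.3128.
Posterior: Inv-Gamma(4.9 + 11/2, 9.8 + 50.3128/2) = Inv-Gamma(10.40, 34.95640).
Posterior α = 10.40.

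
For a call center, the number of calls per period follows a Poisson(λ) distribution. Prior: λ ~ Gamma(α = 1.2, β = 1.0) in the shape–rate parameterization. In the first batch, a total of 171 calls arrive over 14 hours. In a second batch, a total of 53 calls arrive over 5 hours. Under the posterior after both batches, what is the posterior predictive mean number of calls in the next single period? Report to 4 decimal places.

11.2600

With a Gamma(shape α, rate β) prior, the Poisson likelihood is conjugate: the posterior is Gamma(α + ΣXᵢ, β + n).
After batch 1: Gamma(α+S, β+n) = Gamma(1.2+171, 1.0+14) = Gamma(172.2, 15.0).
After batch 2: Gamma(α+S, β+n) = Gamma(172.2+53, 15.0+5) = Gamma(225.2, 20.0).
The predictive distribution for one future period is NegBinom with mean α/β = 11.2600.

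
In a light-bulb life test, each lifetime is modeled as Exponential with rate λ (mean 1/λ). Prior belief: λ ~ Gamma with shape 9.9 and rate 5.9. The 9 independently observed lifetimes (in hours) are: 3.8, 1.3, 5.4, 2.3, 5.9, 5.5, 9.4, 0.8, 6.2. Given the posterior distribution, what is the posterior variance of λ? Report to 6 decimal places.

With a Gamma(shape α, rate β) prior on the exponential rate λ, the posterior after n observations with total T = Σxᵢ is Gamma(α+n, β+T).
Sum of observations T = 40.6 hours; n = 9.
Posterior: Gamma(9.9+9, 5.9+40.6) = Gamma(18.9, 46.5).
Var = α/β² = 0.008741.

0.008741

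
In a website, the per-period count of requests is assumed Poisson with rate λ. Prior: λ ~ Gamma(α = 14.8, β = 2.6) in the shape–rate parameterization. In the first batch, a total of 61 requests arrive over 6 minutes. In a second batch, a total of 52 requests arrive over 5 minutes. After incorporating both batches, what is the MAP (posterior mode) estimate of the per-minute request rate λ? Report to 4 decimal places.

With a Gamma(shape α, rate β) prior, the Poisson likelihood is conjugate: the posterior is Gamma(α + ΣXᵢ, β + n).
After batch 1: Gamma(α+S, β+n) = Gamma(14.8+61, 2.6+6) = Gamma(75.8, 8.6).
After batch 2: Gamma(α+S, β+n) = Gamma(75.8+52, 8.6+5) = Gamma(127.8, 13.6).
Mode of Gamma(α,β) for α≥1 is (α−1)/β = 126.8/13.6 = 9.3235.

9.3235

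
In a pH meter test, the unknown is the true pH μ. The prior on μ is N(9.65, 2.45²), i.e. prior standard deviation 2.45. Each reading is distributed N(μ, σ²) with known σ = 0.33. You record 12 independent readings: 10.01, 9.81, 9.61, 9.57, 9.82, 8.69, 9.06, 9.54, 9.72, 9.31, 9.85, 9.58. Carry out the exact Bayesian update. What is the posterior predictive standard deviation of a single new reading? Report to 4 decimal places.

0.3435

For Normal data with known variance σ², a Normal(μ₀, σ₀²) prior on μ is conjugate. Posterior precision = 1/σ₀² + n/σ²; posterior mean is the precision-weighted average of μ₀ and x̄.
σ₀² = 2.45² = 6.0025, σ² = 0.33² = 0.1089; σ² + n·σ₀² = 0.1089 + 12·6.0025 = 72.1389.
Posterior precision = 1/σ₀² + n/σ² = 1/6.0025 + 12/0.1089 = (σ² + n·σ₀²)/(σ₀²σ²) = 72.1389/(6.0025·0.1089); posterior variance σₙ² = σ₀²σ²/(σ² + n·σ₀²) = 6.0025·0.1089/72.1389 = 0.009061.
Predictive variance for one new observation = σₙ² + σ² = 6.0025·0.1089/72.1389 + 0.1089 = σ²·(σ₀² + 72.1389)/72.1389 = 0.1089·78.1414/72.1389 = 0.117961; SD = √(0.1089·78.1414/72.1389) = 0.3435.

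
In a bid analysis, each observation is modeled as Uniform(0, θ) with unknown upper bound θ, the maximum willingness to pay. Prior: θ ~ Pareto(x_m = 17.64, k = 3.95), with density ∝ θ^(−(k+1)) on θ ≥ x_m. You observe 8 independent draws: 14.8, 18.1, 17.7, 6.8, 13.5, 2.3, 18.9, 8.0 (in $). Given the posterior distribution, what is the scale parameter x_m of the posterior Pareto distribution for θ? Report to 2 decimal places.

A Pareto(scale x_m, shape k) prior on the upper bound θ of Uniform(0, θ) is conjugate: posterior is Pareto(max(x_m, max xᵢ), k + n).
Sample maximum = 18.9; prior scale x_m = 17.64 → posterior scale = max = 18.90.
Posterior shape = 3.95 + 8 = 11.95.
Posterior scale x_m = 18.90.

18.90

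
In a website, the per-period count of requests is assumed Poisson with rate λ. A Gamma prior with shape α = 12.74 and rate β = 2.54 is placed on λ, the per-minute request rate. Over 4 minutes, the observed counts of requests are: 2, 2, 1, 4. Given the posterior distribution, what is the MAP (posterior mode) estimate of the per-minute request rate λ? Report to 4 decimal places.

3.1713

With a Gamma(shape α, rate β) prior, the Poisson likelihood is conjugate: the posterior is Gamma(α + ΣXᵢ, β + n).
Sum of counts S = 9 over n = 4 minutes.
Posterior: Gamma(α+S, β+n) = Gamma(12.74+9, 2.54+4) = Gamma(21.74, 6.54).
Mode of Gamma(α,β) for α≥1 is (α−1)/β = 20.74/6.54 = 3.1713.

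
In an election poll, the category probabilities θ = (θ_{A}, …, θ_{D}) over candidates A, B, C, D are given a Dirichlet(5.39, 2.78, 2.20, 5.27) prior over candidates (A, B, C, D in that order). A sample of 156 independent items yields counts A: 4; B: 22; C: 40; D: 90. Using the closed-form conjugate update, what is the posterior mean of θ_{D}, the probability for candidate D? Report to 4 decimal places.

The Dirichlet prior is conjugate to the Multinomial likelihood: each posterior αⱼ = prior αⱼ + observed count nⱼ.
Posterior concentration: (9.39, 24.78, 42.20, 95.27), total = 171.64.
E[θ_{D}|data] = α_{D}/Σα = 95.27/171.64 = 0.5551.

0.5551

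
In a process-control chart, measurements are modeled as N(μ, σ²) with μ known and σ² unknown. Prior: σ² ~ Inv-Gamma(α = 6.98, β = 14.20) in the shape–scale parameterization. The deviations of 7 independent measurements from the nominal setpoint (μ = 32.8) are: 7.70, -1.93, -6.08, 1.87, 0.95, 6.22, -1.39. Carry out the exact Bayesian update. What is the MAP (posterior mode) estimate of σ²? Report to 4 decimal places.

With known mean μ and an Inverse-Gamma(α, β) prior on σ², the Normal likelihood is conjugate: posterior is Inv-Gamma(α + n/2, β + Σ(xᵢ−μ)²/2).
Σ(xᵢ−μ)² = (7.70)² + (-1.93)² + (-6.08)² + (1.87)² + (0.95)² + (6.22)² + (-1.39)² = 145.0012.
Posterior: Inv-Gamma(6.98 + 7/2, 14.20 + 145.0012/2) = Inv-Gamma(10.48, 86.70060).
Mode = β/(α+1) = 86.70060/11.48 = 7.5523.

7.5523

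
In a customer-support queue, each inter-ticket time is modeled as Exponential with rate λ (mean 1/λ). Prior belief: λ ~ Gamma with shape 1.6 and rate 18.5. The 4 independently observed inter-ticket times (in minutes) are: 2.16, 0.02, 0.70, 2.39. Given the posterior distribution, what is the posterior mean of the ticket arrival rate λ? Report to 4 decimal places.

0.2356

With a Gamma(shape α, rate β) prior on the exponential rate λ, the posterior after n observations with total T = Σxᵢ is Gamma(α+n, β+T).
Sum of observations T = 5.27 minutes; n = 4.
Posterior: Gamma(1.6+4, 18.5+5.27) = Gamma(5.6, 23.77).
Posterior mean of λ = α/β = 5.6/23.77 = 0.2356.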